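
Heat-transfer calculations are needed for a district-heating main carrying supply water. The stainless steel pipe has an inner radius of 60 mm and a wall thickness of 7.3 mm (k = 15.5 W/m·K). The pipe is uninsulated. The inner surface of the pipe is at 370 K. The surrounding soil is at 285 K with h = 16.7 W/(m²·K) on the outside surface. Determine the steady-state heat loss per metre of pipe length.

q′ ≈ 595 W/m

For a radial system each layer contributes R = ln(r_out/r_in)/(2πkL); films add R = 1/(hA).
R_stainless steel pipe wall = ln(67.3/60)/(2π×15.5×1) = 0.001179 K/W
R_outer film = 1/(h_o·2πr_oL) = 1/(16.7×2π×0.0673×1) = 0.1416 K/W
R_total = 0.1428 K/W
Q = ΔT/R_total = 85/0.1428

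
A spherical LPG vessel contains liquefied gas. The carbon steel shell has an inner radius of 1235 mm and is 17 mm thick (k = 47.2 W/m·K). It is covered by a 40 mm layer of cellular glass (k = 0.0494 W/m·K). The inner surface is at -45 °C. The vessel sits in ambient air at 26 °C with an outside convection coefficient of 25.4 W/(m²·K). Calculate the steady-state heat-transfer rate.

Q ≈ 1700 W

Spherical conduction: R = (1/r_in − 1/r_out)/(4πk) per layer; series-sum.
R_carbon steel shell = (1/1.235 − 1/1.252)/(4π×47.2) = 1.854×10^-5 K/W
R_cellular glass = (1/1.252 − 1/1.292)/(4π×0.0494) = 0.03983 K/W
R_outer film = 1/(h·4πr_o²) = 1/(25.4×4π×1.292²) = 0.001877 K/W
R_total = 0.04173 K/W
Q = ΔT/R_total = 71/0.04173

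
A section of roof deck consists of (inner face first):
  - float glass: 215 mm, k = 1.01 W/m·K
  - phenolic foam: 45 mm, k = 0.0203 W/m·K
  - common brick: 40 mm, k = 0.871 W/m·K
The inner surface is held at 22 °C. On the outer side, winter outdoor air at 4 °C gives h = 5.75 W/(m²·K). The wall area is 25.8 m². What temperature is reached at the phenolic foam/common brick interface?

T ≈ 5.49 °C

Series thermal resistances:
R_float glass = L/(kA) = 0.215/(1.01×25.8) = 0.008251 K/W
R_phenolic foam = L/(kA) = 0.045/(0.0203×25.8) = 0.08592 K/W
R_common brick = L/(kA) = 0.04/(0.871×25.8) = 0.00178 K/W
R_outer film = 1/(h_o·A) = 1/(5.75×25.8) = 0.006741 K/W
R_total = 0.1027 K/W;  Q = ΔT/R_total = 18/0.1027 = 175.3 W
T_interface = T_inner − Q·ΣR(inner→interface) = 22 − 175×0.09417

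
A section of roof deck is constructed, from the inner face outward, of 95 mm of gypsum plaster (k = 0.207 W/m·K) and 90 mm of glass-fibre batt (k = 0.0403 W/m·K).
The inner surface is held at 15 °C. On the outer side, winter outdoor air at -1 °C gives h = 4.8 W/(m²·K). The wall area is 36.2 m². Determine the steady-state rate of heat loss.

Model the wall as resistances in series:
R_gypsum plaster = L/(kA) = 0.095/(0.207×36.2) = 0.01268 K/W
R_glass-fibre batt = L/(kA) = 0.09/(0.0403×36.2) = 0.06169 K/W
R_outer film = 1/(h_o·A) = 1/(4.8×36.2) = 0.005755 K/W
R_total = 0.08012 K/W
Q = ΔT / R_total = 16 / 0.08012

Q ≈ 200 W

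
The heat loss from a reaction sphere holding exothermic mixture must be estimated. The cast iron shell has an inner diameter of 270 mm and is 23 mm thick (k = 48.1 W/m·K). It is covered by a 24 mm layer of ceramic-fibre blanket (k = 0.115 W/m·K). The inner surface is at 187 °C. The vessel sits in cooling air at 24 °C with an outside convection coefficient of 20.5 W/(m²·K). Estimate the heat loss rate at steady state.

Q ≈ 234 W

Spherical conduction: R = (1/r_in − 1/r_out)/(4πk) per layer; series-sum.
R_cast iron shell = (1/0.135 − 1/0.158)/(4π×48.1) = 0.001784 K/W
R_ceramic-fibre blanket = (1/0.158 − 1/0.182)/(4π×0.115) = 0.5775 K/W
R_outer film = 1/(h·4πr_o²) = 1/(20.5×4π×0.182²) = 0.1172 K/W
R_total = 0.6965 K/W
Q = ΔT/R_total = 163/0.6965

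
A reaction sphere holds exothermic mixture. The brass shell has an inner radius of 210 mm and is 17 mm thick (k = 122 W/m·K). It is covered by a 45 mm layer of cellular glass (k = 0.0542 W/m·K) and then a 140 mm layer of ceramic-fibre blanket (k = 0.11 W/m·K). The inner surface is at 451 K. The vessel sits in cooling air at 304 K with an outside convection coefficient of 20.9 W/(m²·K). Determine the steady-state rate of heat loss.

Q ≈ 73.6 W

Radial (spherical) resistances in series:
R_brass shell = (1/0.21 − 1/0.227)/(4π×122) = 2.326×10^-4 K/W
R_cellular glass = (1/0.227 − 1/0.272)/(4π×0.0542) = 1.07 K/W
R_ceramic-fibre blanket = (1/0.272 − 1/0.412)/(4π×0.11) = 0.9038 K/W
R_outer film = 1/(h·4πr_o²) = 1/(20.9×4π×0.412²) = 0.02243 K/W
R_total = 1.996 K/W
Q = ΔT/R_total = 147/1.996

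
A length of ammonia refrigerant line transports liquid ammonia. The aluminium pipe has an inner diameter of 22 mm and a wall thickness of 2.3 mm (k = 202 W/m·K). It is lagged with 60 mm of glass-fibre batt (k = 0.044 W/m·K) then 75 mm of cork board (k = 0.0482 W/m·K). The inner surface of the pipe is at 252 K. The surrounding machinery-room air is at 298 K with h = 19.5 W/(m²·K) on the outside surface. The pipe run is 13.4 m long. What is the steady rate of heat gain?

Q ≈ 72 W

Treating each annulus and film as a series resistance:
R_aluminium pipe wall = ln(13.3/11)/(2π×202×13.4) = 1.116×10^-5 K/W
R_glass-fibre batt = ln(73.3/13.3)/(2π×0.044×13.4) = 0.4607 K/W
R_cork board = ln(148.3/73.3)/(2π×0.0482×13.4) = 0.1736 K/W
R_outer film = 1/(h_o·2πr_oL) = 1/(19.5×2π×0.1483×13.4) = 0.004107 K/W
R_total = 0.6385 K/W
Q = ΔT/R_total = 46/0.6385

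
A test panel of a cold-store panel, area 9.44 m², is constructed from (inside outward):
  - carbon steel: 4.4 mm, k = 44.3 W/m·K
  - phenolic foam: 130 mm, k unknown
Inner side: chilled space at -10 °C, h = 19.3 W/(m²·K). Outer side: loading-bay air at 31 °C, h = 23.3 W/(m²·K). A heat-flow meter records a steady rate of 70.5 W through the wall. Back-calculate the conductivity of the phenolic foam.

Treating each layer as a thermal resistance in series:
R_inner film = 1/(h_i·A) = 1/(19.3×9.44) = 0.005489 K/W
R_carbon steel = L/(kA) = 0.0044/(44.3×9.44) = 1.052×10^-5 K/W
R_outer film = 1/(h_o·A) = 1/(23.3×9.44) = 0.004546 K/W
Sum of known resistances R_other = 0.01005 K/W
Total R = ΔT/Q = 41/70.5 = 0.5816 K/W
R_phenolic foam = R_total − R_other = 0.5715 K/W
k = L/(R·A) = 0.13/(0.5715×9.44)

k ≈ 0.0241 W/(m·K)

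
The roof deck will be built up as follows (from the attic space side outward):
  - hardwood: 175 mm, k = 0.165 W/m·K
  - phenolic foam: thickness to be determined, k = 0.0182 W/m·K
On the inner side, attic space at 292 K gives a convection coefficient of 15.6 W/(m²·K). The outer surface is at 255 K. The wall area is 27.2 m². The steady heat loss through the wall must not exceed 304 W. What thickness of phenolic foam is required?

L ≈ 39.8 mm

Using the resistance-network approach (series):
R_inner film = 1/(h_i·A) = 1/(15.6×27.2) = 0.002357 K/W
R_hardwood = L/(kA) = 0.175/(0.165×27.2) = 0.03899 K/W
Sum of the known resistances R_other = 0.04135 K/W
Required total resistance R_tot = ΔT/Q_allow = 37/304 = 0.1217 K/W
R_phenolic foam = R_tot − R_other = 0.08036 K/W
L = R·k·A = 0.08036×0.0182×27.2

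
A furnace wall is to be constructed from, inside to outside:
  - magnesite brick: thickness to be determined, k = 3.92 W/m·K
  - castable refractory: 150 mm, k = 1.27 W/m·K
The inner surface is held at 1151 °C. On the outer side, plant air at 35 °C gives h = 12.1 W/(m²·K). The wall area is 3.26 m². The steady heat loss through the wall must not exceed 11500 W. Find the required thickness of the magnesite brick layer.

L ≈ 453 mm

Model the wall as resistances in series:
R_castable refractory = L/(kA) = 0.15/(1.27×3.26) = 0.03623 K/W
R_outer film = 1/(h_o·A) = 1/(12.1×3.26) = 0.02535 K/W
Sum of the known resistances R_other = 0.06158 K/W
Required total resistance R_tot = ΔT/Q_allow = 1116/11500 = 0.09704 K/W
R_magnesite brick = R_tot − R_other = 0.03546 K/W
L = R·k·A = 0.03546×3.92×3.26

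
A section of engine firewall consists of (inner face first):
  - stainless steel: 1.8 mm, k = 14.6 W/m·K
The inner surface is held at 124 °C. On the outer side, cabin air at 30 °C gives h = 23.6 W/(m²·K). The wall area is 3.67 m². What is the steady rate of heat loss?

Q ≈ 8120 W

Series thermal resistances:
R_stainless steel = L/(kA) = 0.0018/(14.6×3.67) = 3.359×10^-5 K/W
R_outer film = 1/(h_o·A) = 1/(23.6×3.67) = 0.01155 K/W
R_total = 0.01158 K/W
Q = ΔT / R_total = 94 / 0.01158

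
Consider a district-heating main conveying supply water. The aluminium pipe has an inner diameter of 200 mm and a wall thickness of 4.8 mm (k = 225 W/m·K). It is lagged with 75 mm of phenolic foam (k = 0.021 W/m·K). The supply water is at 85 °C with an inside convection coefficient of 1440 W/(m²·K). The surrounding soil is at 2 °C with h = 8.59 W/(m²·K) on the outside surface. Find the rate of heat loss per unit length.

q′ ≈ 19.8 W/m

Treating each annulus and film as a series resistance:
R_inner film = 1/(h_i·2πr₁L) = 1/(1440×2π×0.1×1) = 0.001105 K/W
R_aluminium pipe wall = ln(104.8/100)/(2π×225×1) = 3.316×10^-5 K/W
R_phenolic foam = ln(179.8/104.8)/(2π×0.021×1) = 4.091 K/W
R_outer film = 1/(h_o·2πr_oL) = 1/(8.59×2π×0.1798×1) = 0.103 K/W
R_total = 4.195 K/W
Q = ΔT/R_total = 83/4.195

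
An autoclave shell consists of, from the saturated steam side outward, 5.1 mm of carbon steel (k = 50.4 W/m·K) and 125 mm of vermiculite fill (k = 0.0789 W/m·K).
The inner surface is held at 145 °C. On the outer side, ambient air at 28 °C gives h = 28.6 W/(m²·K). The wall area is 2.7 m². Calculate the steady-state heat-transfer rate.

Treating each layer as a thermal resistance in series:
R_carbon steel = L/(kA) = 0.0051/(50.4×2.7) = 3.748×10^-5 K/W
R_vermiculite fill = L/(kA) = 0.125/(0.0789×2.7) = 0.5868 K/W
R_outer film = 1/(h_o·A) = 1/(28.6×2.7) = 0.01295 K/W
R_total = 0.5998 K/W
Q = ΔT / R_total = 117 / 0.5998

Q ≈ 195 W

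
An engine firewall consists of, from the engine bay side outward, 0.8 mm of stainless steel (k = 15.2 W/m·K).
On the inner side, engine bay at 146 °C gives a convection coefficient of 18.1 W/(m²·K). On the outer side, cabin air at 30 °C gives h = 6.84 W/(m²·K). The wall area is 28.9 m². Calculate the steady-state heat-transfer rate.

Model the wall as resistances in series:
R_inner film = 1/(h_i·A) = 1/(18.1×28.9) = 0.001912 K/W
R_stainless steel = L/(kA) = 0.0008/(15.2×28.9) = 1.821×10^-6 K/W
R_outer film = 1/(h_o·A) = 1/(6.84×28.9) = 0.005059 K/W
R_total = 0.006972 K/W
Q = ΔT / R_total = 116 / 0.006972

Q ≈ 16600 W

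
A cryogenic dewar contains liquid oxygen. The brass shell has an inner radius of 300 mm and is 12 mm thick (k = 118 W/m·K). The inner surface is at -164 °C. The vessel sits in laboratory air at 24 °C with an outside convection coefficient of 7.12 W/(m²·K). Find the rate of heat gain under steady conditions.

Q ≈ 1640 W

Radial (spherical) resistances in series:
R_brass shell = (1/0.3 − 1/0.312)/(4π×118) = 8.646×10^-5 K/W
R_outer film = 1/(h·4πr_o²) = 1/(7.12×4π×0.312²) = 0.1148 K/W
R_total = 0.1149 K/W
Q = ΔT/R_total = 188/0.1149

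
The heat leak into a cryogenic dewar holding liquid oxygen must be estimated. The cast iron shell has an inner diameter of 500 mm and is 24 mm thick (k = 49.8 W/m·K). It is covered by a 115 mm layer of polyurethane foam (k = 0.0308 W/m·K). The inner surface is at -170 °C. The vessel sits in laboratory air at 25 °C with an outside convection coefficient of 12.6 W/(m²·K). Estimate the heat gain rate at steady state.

For a spherical shell R = (1/r₁ − 1/r₂)/(4πk); film R = 1/(h·4πr²). In series:
R_cast iron shell = (1/0.25 − 1/0.274)/(4π×49.8) = 5.599×10^-4 K/W
R_polyurethane foam = (1/0.274 − 1/0.389)/(4π×0.0308) = 2.788 K/W
R_outer film = 1/(h·4πr_o²) = 1/(12.6×4π×0.389²) = 0.04174 K/W
R_total = 2.83 K/W
Q = ΔT/R_total = 195/2.83

Q ≈ 68.9 W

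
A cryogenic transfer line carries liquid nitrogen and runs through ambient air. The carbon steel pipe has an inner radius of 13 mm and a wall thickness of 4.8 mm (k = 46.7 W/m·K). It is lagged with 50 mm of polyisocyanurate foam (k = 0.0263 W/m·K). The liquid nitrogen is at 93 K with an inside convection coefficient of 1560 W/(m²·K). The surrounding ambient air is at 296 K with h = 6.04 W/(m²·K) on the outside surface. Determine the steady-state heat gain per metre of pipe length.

q′ ≈ 23.9 W/m

For a radial system each layer contributes R = ln(r_out/r_in)/(2πkL); films add R = 1/(hA).
R_inner film = 1/(h_i·2πr₁L) = 1/(1560×2π×0.013×1) = 0.007848 K/W
R_carbon steel pipe wall = ln(17.8/13)/(2π×46.7×1) = 0.001071 K/W
R_polyisocyanurate foam = ln(67.8/17.8)/(2π×0.0263×1) = 8.093 K/W
R_outer film = 1/(h_o·2πr_oL) = 1/(6.04×2π×0.0678×1) = 0.3886 K/W
R_total = 8.491 K/W
Q = ΔT/R_total = 203/8.491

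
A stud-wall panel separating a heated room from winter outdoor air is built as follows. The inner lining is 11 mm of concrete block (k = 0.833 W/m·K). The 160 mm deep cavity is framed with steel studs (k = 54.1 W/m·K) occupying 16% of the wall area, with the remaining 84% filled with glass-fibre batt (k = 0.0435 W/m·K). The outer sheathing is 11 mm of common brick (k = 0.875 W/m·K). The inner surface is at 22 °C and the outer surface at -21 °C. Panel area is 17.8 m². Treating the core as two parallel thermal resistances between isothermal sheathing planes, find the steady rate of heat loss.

Q ≈ 17300 W

Sheathing layers in series; stud and cavity paths in parallel between them.
R_inner = 0.011/(0.833×17.8) = 7.419×10^-4 K/W
R_stud  = 0.16/(54.1×0.16×17.8) = 0.001038 K/W
R_cav   = 0.16/(0.0435×0.84×17.8) = 0.246 K/W
1/R_core = 1/R_stud + 1/R_cav → R_core = 0.001034 K/W
R_outer = 0.011/(0.875×17.8) = 7.063×10^-4 K/W
R_total = 0.002482 K/W
Q = ΔT/R_total = 43/0.002482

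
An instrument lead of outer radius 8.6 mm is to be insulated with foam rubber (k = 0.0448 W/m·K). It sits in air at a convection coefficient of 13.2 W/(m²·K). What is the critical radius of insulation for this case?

r_cr ≈ 3.39 mm

For a cylinder r_cr = k/h = 0.0448/13.2
r_cr = 3.39 mm; since the bare radius (8.6 mm) is above r_cr, any added insulation will reduce heat loss.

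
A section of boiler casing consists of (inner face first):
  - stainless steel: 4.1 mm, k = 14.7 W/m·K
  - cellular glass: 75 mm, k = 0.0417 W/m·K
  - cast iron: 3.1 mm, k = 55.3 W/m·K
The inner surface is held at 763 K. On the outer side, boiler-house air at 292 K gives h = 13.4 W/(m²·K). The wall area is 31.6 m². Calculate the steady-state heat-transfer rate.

Q ≈ 7940 W

Using the resistance-network approach (series):
R_stainless steel = L/(kA) = 0.0041/(14.7×31.6) = 8.826×10^-6 K/W
R_cellular glass = L/(kA) = 0.075/(0.0417×31.6) = 0.05692 K/W
R_cast iron = L/(kA) = 0.0031/(55.3×31.6) = 1.774×10^-6 K/W
R_outer film = 1/(h_o·A) = 1/(13.4×31.6) = 0.002362 K/W
R_total = 0.05929 K/W
Q = ΔT / R_total = 471 / 0.05929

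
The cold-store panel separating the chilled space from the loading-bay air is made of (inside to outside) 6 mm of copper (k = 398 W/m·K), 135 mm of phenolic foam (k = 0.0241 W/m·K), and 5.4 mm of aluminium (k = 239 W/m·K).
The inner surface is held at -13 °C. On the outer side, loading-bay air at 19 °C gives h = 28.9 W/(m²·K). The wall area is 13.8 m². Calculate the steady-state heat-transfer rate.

Using the resistance-network approach (series):
R_copper = L/(kA) = 0.006/(398×13.8) = 1.092×10^-6 K/W
R_phenolic foam = L/(kA) = 0.135/(0.0241×13.8) = 0.4059 K/W
R_aluminium = L/(kA) = 0.0054/(239×13.8) = 1.637×10^-6 K/W
R_outer film = 1/(h_o·A) = 1/(28.9×13.8) = 0.002507 K/W
R_total = 0.4084 K/W
Q = ΔT / R_total = 32 / 0.4084

Q ≈ 78.3 W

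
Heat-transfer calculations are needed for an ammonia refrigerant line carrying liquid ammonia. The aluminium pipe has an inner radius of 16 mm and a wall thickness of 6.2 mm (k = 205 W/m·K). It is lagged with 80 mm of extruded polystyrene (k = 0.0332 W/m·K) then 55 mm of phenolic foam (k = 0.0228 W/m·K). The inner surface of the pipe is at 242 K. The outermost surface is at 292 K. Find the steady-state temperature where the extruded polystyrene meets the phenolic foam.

Treating each annulus and film as a series resistance:
R_aluminium pipe wall = ln(22.2/16)/(2π×205×1) = 2.543×10^-4 K/W
R_extruded polystyrene = ln(102.2/22.2)/(2π×0.0332×1) = 7.319 K/W
R_phenolic foam = ln(157.2/102.2)/(2π×0.0228×1) = 3.006 K/W
R_total = 10.33 K/W
Q = ΔT/R_total = 50/10.33
Q = 4.84 W/m
T_interface = T_inner + Q·ΣR(inner→interface) = 242 + 4.84×7.32

T ≈ 277 K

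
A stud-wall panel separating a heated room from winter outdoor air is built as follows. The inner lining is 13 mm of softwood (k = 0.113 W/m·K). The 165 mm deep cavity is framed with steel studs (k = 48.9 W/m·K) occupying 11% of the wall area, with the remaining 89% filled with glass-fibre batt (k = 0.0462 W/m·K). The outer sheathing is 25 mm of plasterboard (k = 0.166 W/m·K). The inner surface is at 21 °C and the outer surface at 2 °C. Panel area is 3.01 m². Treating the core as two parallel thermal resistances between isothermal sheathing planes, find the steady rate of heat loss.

Sheathing layers in series; stud and cavity paths in parallel between them.
R_inner = 0.013/(0.113×3.01) = 0.03822 K/W
R_stud  = 0.165/(48.9×0.11×3.01) = 0.01019 K/W
R_cav   = 0.165/(0.0462×0.89×3.01) = 1.333 K/W
1/R_core = 1/R_stud + 1/R_cav → R_core = 0.01011 K/W
R_outer = 0.025/(0.166×3.01) = 0.05003 K/W
R_total = 0.09837 K/W
Q = ΔT/R_total = 19/0.09837

Q ≈ 193 W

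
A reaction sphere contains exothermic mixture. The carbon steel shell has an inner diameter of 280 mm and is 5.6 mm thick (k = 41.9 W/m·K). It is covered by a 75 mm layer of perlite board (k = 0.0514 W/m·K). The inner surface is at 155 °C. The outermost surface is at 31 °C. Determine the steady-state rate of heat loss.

Q ≈ 34.3 W

Radial (spherical) resistances in series:
R_carbon steel shell = (1/0.14 − 1/0.1456)/(4π×41.9) = 5.218×10^-4 K/W
R_perlite board = (1/0.1456 − 1/0.2206)/(4π×0.0514) = 3.615 K/W
R_total = 3.616 K/W
Q = ΔT/R_total = 124/3.616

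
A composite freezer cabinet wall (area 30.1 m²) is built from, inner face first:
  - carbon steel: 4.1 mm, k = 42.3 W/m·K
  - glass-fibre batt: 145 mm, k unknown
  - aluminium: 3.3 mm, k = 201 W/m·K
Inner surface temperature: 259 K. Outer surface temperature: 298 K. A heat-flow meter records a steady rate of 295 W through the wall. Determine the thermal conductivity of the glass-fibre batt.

Series thermal resistances:
R_carbon steel = L/(kA) = 0.0041/(42.3×30.1) = 3.22×10^-6 K/W
R_aluminium = L/(kA) = 0.0033/(201×30.1) = 5.454×10^-7 K/W
Sum of known resistances R_other = 3.766×10^-6 K/W
Total R = ΔT/Q = 39/295 = 0.1322 K/W
R_glass-fibre batt = R_total − R_other = 0.1322 K/W
k = L/(R·A) = 0.145/(0.1322×30.1)

k ≈ 0.0364 W/(m·K)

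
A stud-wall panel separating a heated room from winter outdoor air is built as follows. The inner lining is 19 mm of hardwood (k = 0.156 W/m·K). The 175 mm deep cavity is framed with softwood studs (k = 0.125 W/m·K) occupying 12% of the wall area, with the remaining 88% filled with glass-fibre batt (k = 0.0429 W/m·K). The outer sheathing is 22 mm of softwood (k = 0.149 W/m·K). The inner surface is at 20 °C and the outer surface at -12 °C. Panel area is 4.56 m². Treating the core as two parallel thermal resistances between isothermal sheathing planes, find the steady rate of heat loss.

Q ≈ 40.7 W

Sheathing layers in series; stud and cavity paths in parallel between them.
R_inner = 0.019/(0.156×4.56) = 0.02671 K/W
R_stud  = 0.175/(0.125×0.12×4.56) = 2.558 K/W
R_cav   = 0.175/(0.0429×0.88×4.56) = 1.017 K/W
1/R_core = 1/R_stud + 1/R_cav → R_core = 0.7275 K/W
R_outer = 0.022/(0.149×4.56) = 0.03238 K/W
R_total = 0.7866 K/W
Q = ΔT/R_total = 32/0.7866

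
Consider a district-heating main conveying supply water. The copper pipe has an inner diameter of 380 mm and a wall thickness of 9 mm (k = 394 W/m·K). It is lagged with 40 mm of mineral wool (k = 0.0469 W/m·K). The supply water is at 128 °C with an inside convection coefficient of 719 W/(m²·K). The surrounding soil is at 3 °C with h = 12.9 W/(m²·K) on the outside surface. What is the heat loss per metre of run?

q′ ≈ 185 W/m

For a radial system each layer contributes R = ln(r_out/r_in)/(2πkL); films add R = 1/(hA).
R_inner film = 1/(h_i·2πr₁L) = 1/(719×2π×0.19×1) = 0.001165 K/W
R_copper pipe wall = ln(199/190)/(2π×394×1) = 1.869×10^-5 K/W
R_mineral wool = ln(239/199)/(2π×0.0469×1) = 0.6215 K/W
R_outer film = 1/(h_o·2πr_oL) = 1/(12.9×2π×0.239×1) = 0.05162 K/W
R_total = 0.6744 K/W
Q = ΔT/R_total = 125/0.6744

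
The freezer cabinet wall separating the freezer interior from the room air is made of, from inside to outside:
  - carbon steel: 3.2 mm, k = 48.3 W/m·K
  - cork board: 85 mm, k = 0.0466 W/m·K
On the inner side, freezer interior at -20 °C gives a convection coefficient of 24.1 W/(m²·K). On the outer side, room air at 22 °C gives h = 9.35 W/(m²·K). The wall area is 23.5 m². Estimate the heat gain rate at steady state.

Treating each layer as a thermal resistance in series:
R_inner film = 1/(h_i·A) = 1/(24.1×23.5) = 0.001766 K/W
R_carbon steel = L/(kA) = 0.0032/(48.3×23.5) = 2.819×10^-6 K/W
R_cork board = L/(kA) = 0.085/(0.0466×23.5) = 0.07762 K/W
R_outer film = 1/(h_o·A) = 1/(9.35×23.5) = 0.004551 K/W
R_total = 0.08394 K/W
Q = ΔT / R_total = 42 / 0.08394

Q ≈ 500 W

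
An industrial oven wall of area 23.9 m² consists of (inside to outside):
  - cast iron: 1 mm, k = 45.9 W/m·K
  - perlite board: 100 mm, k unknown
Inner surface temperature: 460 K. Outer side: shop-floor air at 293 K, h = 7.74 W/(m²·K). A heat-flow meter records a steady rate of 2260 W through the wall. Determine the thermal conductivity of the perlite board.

Series thermal resistances:
R_cast iron = L/(kA) = 0.001/(45.9×23.9) = 9.116×10^-7 K/W
R_outer film = 1/(h_o·A) = 1/(7.74×23.9) = 0.005406 K/W
Sum of known resistances R_other = 0.005407 K/W
Total R = ΔT/Q = 167/2260 = 0.07389 K/W
R_perlite board = R_total − R_other = 0.06849 K/W
k = L/(R·A) = 0.1/(0.06849×23.9)

k ≈ 0.0611 W/(m·K)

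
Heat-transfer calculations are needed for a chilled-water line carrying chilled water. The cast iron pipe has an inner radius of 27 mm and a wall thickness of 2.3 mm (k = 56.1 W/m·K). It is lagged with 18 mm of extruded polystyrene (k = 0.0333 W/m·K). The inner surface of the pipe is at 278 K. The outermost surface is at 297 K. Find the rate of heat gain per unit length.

Per-layer cylindrical resistances, series-summed:
R_cast iron pipe wall = ln(29.3/27)/(2π×56.1×1) = 2.319×10^-4 K/W
R_extruded polystyrene = ln(47.3/29.3)/(2π×0.0333×1) = 2.289 K/W
R_total = 2.289 K/W
Q = ΔT/R_total = 19/2.289

q′ ≈ 8.3 W/m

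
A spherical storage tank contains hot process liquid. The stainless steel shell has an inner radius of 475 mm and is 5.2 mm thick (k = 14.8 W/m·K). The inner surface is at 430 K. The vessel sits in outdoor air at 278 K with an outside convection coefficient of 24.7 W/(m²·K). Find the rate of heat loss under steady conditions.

Q ≈ 10800 W

Spherical conduction: R = (1/r_in − 1/r_out)/(4πk) per layer; series-sum.
R_stainless steel shell = (1/0.475 − 1/0.4802)/(4π×14.8) = 1.226×10^-4 K/W
R_outer film = 1/(h·4πr_o²) = 1/(24.7×4π×0.4802²) = 0.01397 K/W
R_total = 0.01409 K/W
Q = ΔT/R_total = 152/0.01409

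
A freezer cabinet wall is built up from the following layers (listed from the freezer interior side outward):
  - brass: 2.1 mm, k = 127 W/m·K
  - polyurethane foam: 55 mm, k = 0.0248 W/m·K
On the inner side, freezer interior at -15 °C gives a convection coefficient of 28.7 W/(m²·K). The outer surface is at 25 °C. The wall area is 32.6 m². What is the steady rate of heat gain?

Thermal resistances in series:
R_inner film = 1/(h_i·A) = 1/(28.7×32.6) = 0.001069 K/W
R_brass = L/(kA) = 0.0021/(127×32.6) = 5.072×10^-7 K/W
R_polyurethane foam = L/(kA) = 0.055/(0.0248×32.6) = 0.06803 K/W
R_total = 0.0691 K/W
Q = ΔT / R_total = 40 / 0.0691

Q ≈ 579 W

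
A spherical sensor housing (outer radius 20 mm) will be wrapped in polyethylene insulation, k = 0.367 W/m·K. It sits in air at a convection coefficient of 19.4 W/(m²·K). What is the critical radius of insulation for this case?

r_cr ≈ 37.8 mm

For a sphere r_cr = 2k/h = 2×0.367/19.4
r_cr = 37.8 mm; since the bare radius (20 mm) is below r_cr, adding a thin layer of insulation will *increase* heat loss.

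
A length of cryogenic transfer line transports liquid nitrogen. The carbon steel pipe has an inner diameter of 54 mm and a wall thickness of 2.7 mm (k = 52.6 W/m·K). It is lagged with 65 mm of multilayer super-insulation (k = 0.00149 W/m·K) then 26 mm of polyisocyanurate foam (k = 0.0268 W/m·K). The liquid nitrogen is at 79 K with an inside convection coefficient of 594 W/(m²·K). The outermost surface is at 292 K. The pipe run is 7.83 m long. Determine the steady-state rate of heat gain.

Q ≈ 13.3 W

Radial resistances (cylindrical: R_cond = ln(r_o/r_i)/(2πkL), R_conv = 1/(h·2πrL)):
R_inner film = 1/(h_i·2πr₁L) = 1/(594×2π×0.027×7.83) = 0.001267 K/W
R_carbon steel pipe wall = ln(29.7/27)/(2π×52.6×7.83) = 3.683×10^-5 K/W
R_multilayer super-insulation = ln(94.7/29.7)/(2π×0.00149×7.83) = 15.82 K/W
R_polyisocyanurate foam = ln(120.7/94.7)/(2π×0.0268×7.83) = 0.184 K/W
R_total = 16 K/W
Q = ΔT/R_total = 213/16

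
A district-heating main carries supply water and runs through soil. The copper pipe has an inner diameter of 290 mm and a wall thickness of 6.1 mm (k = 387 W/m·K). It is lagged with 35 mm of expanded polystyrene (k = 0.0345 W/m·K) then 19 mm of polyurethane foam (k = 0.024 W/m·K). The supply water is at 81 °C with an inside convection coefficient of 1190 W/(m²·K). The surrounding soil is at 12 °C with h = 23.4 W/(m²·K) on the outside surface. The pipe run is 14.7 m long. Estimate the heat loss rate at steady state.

Q ≈ 619 W

Treating each annulus and film as a series resistance:
R_inner film = 1/(h_i·2πr₁L) = 1/(1190×2π×0.145×14.7) = 6.275×10^-5 K/W
R_copper pipe wall = ln(151.1/145)/(2π×387×14.7) = 1.153×10^-6 K/W
R_expanded polystyrene = ln(186.1/151.1)/(2π×0.0345×14.7) = 0.06538 K/W
R_polyurethane foam = ln(205.1/186.1)/(2π×0.024×14.7) = 0.04385 K/W
R_outer film = 1/(h_o·2πr_oL) = 1/(23.4×2π×0.2051×14.7) = 0.002256 K/W
R_total = 0.1116 K/W
Q = ΔT/R_total = 69/0.1116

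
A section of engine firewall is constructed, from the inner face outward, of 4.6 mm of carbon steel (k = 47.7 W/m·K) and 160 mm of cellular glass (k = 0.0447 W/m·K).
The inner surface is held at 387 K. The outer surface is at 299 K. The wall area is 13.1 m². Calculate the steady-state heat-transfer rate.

Treating each layer as a thermal resistance in series:
R_carbon steel = L/(kA) = 0.0046/(47.7×13.1) = 7.362×10^-6 K/W
R_cellular glass = L/(kA) = 0.16/(0.0447×13.1) = 0.2732 K/W
R_total = 0.2732 K/W
Q = ΔT / R_total = 88 / 0.2732

Q ≈ 322 W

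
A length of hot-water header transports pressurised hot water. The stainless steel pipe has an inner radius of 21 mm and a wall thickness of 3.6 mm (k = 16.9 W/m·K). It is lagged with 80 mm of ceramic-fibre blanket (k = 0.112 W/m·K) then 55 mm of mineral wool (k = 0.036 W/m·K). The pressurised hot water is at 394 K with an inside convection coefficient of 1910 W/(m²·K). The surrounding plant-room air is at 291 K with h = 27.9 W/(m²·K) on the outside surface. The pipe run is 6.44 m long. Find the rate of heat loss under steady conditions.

Per-layer cylindrical resistances, series-summed:
R_inner film = 1/(h_i·2πr₁L) = 1/(1910×2π×0.021×6.44) = 6.161×10^-4 K/W
R_stainless steel pipe wall = ln(24.6/21)/(2π×16.9×6.44) = 2.314×10^-4 K/W
R_ceramic-fibre blanket = ln(104.6/24.6)/(2π×0.112×6.44) = 0.3194 K/W
R_mineral wool = ln(159.6/104.6)/(2π×0.036×6.44) = 0.2901 K/W
R_outer film = 1/(h_o·2πr_oL) = 1/(27.9×2π×0.1596×6.44) = 0.00555 K/W
R_total = 0.6158 K/W
Q = ΔT/R_total = 103/0.6158

Q ≈ 167 W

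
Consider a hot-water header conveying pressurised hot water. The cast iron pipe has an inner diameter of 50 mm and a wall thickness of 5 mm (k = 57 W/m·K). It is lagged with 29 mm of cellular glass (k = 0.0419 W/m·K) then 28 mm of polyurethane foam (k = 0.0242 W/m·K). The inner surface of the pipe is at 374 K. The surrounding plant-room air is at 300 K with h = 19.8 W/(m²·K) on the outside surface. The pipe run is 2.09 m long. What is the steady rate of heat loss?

For a radial system each layer contributes R = ln(r_out/r_in)/(2πkL); films add R = 1/(hA).
R_cast iron pipe wall = ln(30/25)/(2π×57×2.09) = 2.436×10^-4 K/W
R_cellular glass = ln(59/30)/(2π×0.0419×2.09) = 1.229 K/W
R_polyurethane foam = ln(87/59)/(2π×0.0242×2.09) = 1.222 K/W
R_outer film = 1/(h_o·2πr_oL) = 1/(19.8×2π×0.087×2.09) = 0.04421 K/W
R_total = 2.496 K/W
Q = ΔT/R_total = 74/2.496

Q ≈ 29.7 W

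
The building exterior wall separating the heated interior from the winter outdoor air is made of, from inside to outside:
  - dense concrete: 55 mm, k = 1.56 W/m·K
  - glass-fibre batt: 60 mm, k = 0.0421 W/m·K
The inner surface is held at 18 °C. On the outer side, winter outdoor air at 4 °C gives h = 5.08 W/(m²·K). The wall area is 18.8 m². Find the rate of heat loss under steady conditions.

Q ≈ 159 W

Using the resistance-network approach (series):
R_dense concrete = L/(kA) = 0.055/(1.56×18.8) = 0.001875 K/W
R_glass-fibre batt = L/(kA) = 0.06/(0.0421×18.8) = 0.07581 K/W
R_outer film = 1/(h_o·A) = 1/(5.08×18.8) = 0.01047 K/W
R_total = 0.08815 K/W
Q = ΔT / R_total = 14 / 0.08815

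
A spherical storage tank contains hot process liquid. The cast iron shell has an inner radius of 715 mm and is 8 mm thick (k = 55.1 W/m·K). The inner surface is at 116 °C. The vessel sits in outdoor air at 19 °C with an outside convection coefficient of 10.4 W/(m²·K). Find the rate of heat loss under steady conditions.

Each spherical layer contributes R = (1/r_i − 1/r_o)/(4πk):
R_cast iron shell = (1/0.715 − 1/0.723)/(4π×55.1) = 2.235×10^-5 K/W
R_outer film = 1/(h·4πr_o²) = 1/(10.4×4π×0.723²) = 0.01464 K/W
R_total = 0.01466 K/W
Q = ΔT/R_total = 97/0.01466

Q ≈ 6620 W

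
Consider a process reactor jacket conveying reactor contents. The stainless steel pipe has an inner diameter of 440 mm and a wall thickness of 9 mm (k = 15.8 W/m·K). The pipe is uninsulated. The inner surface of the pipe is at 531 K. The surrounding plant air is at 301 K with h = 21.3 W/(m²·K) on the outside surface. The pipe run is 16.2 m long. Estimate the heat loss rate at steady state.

Q ≈ 113000 W

Cylindrical conduction, so R = ln(r₂/r₁)/(2πkL) per layer, in series:
R_stainless steel pipe wall = ln(229/220)/(2π×15.8×16.2) = 2.493×10^-5 K/W
R_outer film = 1/(h_o·2πr_oL) = 1/(21.3×2π×0.229×16.2) = 0.002014 K/W
R_total = 0.002039 K/W
Q = ΔT/R_total = 230/0.002039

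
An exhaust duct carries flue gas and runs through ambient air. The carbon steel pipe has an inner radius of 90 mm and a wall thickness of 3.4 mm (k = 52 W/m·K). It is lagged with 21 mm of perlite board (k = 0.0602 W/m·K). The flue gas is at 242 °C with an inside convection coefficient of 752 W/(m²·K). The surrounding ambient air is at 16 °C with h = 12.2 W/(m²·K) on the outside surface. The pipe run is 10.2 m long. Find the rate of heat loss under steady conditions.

Radial resistances (cylindrical: R_cond = ln(r_o/r_i)/(2πkL), R_conv = 1/(h·2πrL)):
R_inner film = 1/(h_i·2πr₁L) = 1/(752×2π×0.09×10.2) = 2.305×10^-4 K/W
R_carbon steel pipe wall = ln(93.4/90)/(2π×52×10.2) = 1.113×10^-5 K/W
R_perlite board = ln(114.4/93.4)/(2π×0.0602×10.2) = 0.05257 K/W
R_outer film = 1/(h_o·2πr_oL) = 1/(12.2×2π×0.1144×10.2) = 0.01118 K/W
R_total = 0.06399 K/W
Q = ΔT/R_total = 226/0.06399

Q ≈ 3530 W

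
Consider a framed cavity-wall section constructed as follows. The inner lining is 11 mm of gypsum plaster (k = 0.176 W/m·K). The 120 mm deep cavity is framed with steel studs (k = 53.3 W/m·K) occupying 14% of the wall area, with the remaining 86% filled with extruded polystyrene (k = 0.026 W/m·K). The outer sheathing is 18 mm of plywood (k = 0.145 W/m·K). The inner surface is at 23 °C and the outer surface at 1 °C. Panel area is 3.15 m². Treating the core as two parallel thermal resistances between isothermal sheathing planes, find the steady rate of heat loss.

Q ≈ 342 W

Sheathing layers in series; stud and cavity paths in parallel between them.
R_inner = 0.011/(0.176×3.15) = 0.01984 K/W
R_stud  = 0.12/(53.3×0.14×3.15) = 0.005105 K/W
R_cav   = 0.12/(0.026×0.86×3.15) = 1.704 K/W
1/R_core = 1/R_stud + 1/R_cav → R_core = 0.00509 K/W
R_outer = 0.018/(0.145×3.15) = 0.03941 K/W
R_total = 0.06434 K/W
Q = ΔT/R_total = 22/0.06434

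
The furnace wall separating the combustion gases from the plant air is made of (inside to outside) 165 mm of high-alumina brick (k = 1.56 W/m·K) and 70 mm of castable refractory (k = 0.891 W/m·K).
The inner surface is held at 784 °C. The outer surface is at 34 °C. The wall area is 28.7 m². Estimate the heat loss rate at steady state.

Q ≈ 117000 W

Thermal resistances in series:
R_high-alumina brick = L/(kA) = 0.165/(1.56×28.7) = 0.003685 K/W
R_castable refractory = L/(kA) = 0.07/(0.891×28.7) = 0.002737 K/W
R_total = 0.006423 K/W
Q = ΔT / R_total = 750 / 0.006423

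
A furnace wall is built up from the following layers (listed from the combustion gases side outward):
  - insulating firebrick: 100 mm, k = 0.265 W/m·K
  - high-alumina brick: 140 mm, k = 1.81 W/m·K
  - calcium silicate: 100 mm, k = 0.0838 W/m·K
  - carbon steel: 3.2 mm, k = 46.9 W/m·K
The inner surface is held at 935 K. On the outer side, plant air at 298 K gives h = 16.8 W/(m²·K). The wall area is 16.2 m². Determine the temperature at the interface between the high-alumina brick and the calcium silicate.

T ≈ 765 K

Treating each layer as a thermal resistance in series:
R_insulating firebrick = L/(kA) = 0.1/(0.265×16.2) = 0.02329 K/W
R_high-alumina brick = L/(kA) = 0.14/(1.81×16.2) = 0.004775 K/W
R_calcium silicate = L/(kA) = 0.1/(0.0838×16.2) = 0.07366 K/W
R_carbon steel = L/(kA) = 0.0032/(46.9×16.2) = 4.212×10^-6 K/W
R_outer film = 1/(h_o·A) = 1/(16.8×16.2) = 0.003674 K/W
R_total = 0.1054 K/W;  Q = ΔT/R_total = 637/0.1054 = 6043 W
T_interface = T_inner − Q·ΣR(inner→interface) = 935 − 6040×0.02807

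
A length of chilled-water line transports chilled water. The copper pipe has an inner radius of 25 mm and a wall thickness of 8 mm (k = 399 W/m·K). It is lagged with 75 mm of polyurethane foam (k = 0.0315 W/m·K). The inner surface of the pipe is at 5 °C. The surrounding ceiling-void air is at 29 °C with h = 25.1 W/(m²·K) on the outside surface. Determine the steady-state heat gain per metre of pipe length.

q′ ≈ 3.97 W/m

Per-layer cylindrical resistances, series-summed:
R_copper pipe wall = ln(33/25)/(2π×399×1) = 1.107×10^-4 K/W
R_polyurethane foam = ln(108/33)/(2π×0.0315×1) = 5.99 K/W
R_outer film = 1/(h_o·2πr_oL) = 1/(25.1×2π×0.108×1) = 0.05871 K/W
R_total = 6.049 K/W
Q = ΔT/R_total = 24/6.049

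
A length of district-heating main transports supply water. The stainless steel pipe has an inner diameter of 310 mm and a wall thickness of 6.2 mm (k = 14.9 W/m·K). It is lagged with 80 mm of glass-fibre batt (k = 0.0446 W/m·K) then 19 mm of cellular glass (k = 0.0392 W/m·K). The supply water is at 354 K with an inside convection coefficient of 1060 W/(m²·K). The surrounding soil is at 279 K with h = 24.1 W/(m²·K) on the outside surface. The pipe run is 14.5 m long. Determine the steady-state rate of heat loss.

Radial resistances (cylindrical: R_cond = ln(r_o/r_i)/(2πkL), R_conv = 1/(h·2πrL)):
R_inner film = 1/(h_i·2πr₁L) = 1/(1060×2π×0.155×14.5) = 6.681×10^-5 K/W
R_stainless steel pipe wall = ln(161.2/155)/(2π×14.9×14.5) = 2.889×10^-5 K/W
R_glass-fibre batt = ln(241.2/161.2)/(2π×0.0446×14.5) = 0.09917 K/W
R_cellular glass = ln(260.2/241.2)/(2π×0.0392×14.5) = 0.02123 K/W
R_outer film = 1/(h_o·2πr_oL) = 1/(24.1×2π×0.2602×14.5) = 0.00175 K/W
R_total = 0.1223 K/W
Q = ΔT/R_total = 75/0.1223

Q ≈ 613 W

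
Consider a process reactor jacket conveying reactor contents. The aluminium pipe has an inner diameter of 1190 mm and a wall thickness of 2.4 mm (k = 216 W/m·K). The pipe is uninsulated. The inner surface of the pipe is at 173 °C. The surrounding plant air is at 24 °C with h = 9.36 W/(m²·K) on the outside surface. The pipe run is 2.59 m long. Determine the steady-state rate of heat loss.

Q ≈ 13600 W

Cylindrical conduction, so R = ln(r₂/r₁)/(2πkL) per layer, in series:
R_aluminium pipe wall = ln(597.4/595)/(2π×216×2.59) = 1.145×10^-6 K/W
R_outer film = 1/(h_o·2πr_oL) = 1/(9.36×2π×0.5974×2.59) = 0.01099 K/W
R_total = 0.01099 K/W
Q = ΔT/R_total = 149/0.01099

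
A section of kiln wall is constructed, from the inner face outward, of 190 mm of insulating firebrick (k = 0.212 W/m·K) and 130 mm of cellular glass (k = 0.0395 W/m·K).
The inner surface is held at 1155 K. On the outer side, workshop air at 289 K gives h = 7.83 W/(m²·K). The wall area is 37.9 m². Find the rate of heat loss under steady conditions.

Q ≈ 7610 W

Thermal resistances in series:
R_insulating firebrick = L/(kA) = 0.19/(0.212×37.9) = 0.02365 K/W
R_cellular glass = L/(kA) = 0.13/(0.0395×37.9) = 0.08684 K/W
R_outer film = 1/(h_o·A) = 1/(7.83×37.9) = 0.00337 K/W
R_total = 0.1139 K/W
Q = ΔT / R_total = 866 / 0.1139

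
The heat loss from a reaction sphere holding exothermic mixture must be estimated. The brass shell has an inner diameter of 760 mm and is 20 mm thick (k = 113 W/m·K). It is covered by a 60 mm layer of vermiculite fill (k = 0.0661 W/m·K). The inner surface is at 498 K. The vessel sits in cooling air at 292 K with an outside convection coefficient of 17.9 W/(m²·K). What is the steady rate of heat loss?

Q ≈ 498 W

Radial (spherical) resistances in series:
R_brass shell = (1/0.38 − 1/0.4)/(4π×113) = 9.266×10^-5 K/W
R_vermiculite fill = (1/0.4 − 1/0.46)/(4π×0.0661) = 0.3926 K/W
R_outer film = 1/(h·4πr_o²) = 1/(17.9×4π×0.46²) = 0.02101 K/W
R_total = 0.4137 K/W
Q = ΔT/R_total = 206/0.4137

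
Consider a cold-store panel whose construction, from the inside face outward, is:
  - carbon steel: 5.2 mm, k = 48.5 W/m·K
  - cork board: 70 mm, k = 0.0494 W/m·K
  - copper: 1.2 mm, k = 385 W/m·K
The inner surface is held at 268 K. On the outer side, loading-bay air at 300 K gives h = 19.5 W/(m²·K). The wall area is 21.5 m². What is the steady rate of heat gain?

Series thermal resistances:
R_carbon steel = L/(kA) = 0.0052/(48.5×21.5) = 4.987×10^-6 K/W
R_cork board = L/(kA) = 0.07/(0.0494×21.5) = 0.06591 K/W
R_copper = L/(kA) = 0.0012/(385×21.5) = 1.45×10^-7 K/W
R_outer film = 1/(h_o·A) = 1/(19.5×21.5) = 0.002385 K/W
R_total = 0.0683 K/W
Q = ΔT / R_total = 32 / 0.0683

Q ≈ 469 W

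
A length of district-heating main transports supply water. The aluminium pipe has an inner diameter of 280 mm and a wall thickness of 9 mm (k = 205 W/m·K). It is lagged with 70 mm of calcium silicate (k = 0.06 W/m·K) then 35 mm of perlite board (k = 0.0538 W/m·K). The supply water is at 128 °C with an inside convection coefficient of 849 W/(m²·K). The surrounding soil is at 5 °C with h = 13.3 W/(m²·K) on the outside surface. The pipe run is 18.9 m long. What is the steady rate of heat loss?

Treating each annulus and film as a series resistance:
R_inner film = 1/(h_i·2πr₁L) = 1/(849×2π×0.14×18.9) = 7.085×10^-5 K/W
R_aluminium pipe wall = ln(149/140)/(2π×205×18.9) = 2.559×10^-6 K/W
R_calcium silicate = ln(219/149)/(2π×0.06×18.9) = 0.05405 K/W
R_perlite board = ln(254/219)/(2π×0.0538×18.9) = 0.02321 K/W
R_outer film = 1/(h_o·2πr_oL) = 1/(13.3×2π×0.254×18.9) = 0.002493 K/W
R_total = 0.07982 K/W
Q = ΔT/R_total = 123/0.07982

Q ≈ 1540 W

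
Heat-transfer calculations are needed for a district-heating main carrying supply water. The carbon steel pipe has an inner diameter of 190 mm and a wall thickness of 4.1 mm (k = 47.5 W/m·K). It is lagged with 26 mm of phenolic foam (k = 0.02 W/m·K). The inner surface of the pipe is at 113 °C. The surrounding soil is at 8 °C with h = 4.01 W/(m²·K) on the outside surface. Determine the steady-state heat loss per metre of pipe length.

Cylindrical conduction, so R = ln(r₂/r₁)/(2πkL) per layer, in series:
R_carbon steel pipe wall = ln(99.1/95)/(2π×47.5×1) = 1.416×10^-4 K/W
R_phenolic foam = ln(125.1/99.1)/(2π×0.02×1) = 1.854 K/W
R_outer film = 1/(h_o·2πr_oL) = 1/(4.01×2π×0.1251×1) = 0.3173 K/W
R_total = 2.171 K/W
Q = ΔT/R_total = 105/2.171

q′ ≈ 48.4 W/m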